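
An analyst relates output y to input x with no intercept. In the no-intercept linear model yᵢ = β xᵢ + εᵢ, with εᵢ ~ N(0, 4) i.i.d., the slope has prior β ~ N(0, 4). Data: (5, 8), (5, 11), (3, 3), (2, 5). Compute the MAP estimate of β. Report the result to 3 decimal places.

log p(β | y) = −Σ(yᵢ − βxᵢ)²/(2·4) − β²/(2·4) + const.
Setting the derivative to zero: Σxᵢ(yᵢ − βxᵢ)/4 − β/4 = 0, so β = Σxᵢyᵢ / (Σxᵢ² + σ²/τ²).
Σxᵢyᵢ = 5·8 + 5·11 + 3·3 + 2·5 = 114; Σxᵢ² = 63; σ²/τ² = 1.
β̂_MAP = 114 / (63 + 1) = 114/64 ≈ 1.781.

β̂_MAP = 1.781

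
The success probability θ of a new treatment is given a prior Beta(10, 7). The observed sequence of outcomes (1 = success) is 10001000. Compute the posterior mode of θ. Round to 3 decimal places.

θ̂_MAP = 0.478

Prior: Beta(10, 7).
Data: 2 successes in 8 trials (from the sequence). The binomial likelihood contributes θ^2(1−θ)^6, so the posterior is Beta(10+2, 7+6) = Beta(12, 13).
For Beta(a, b) with a, b > 1 the mode is (a−1)/(a+b−2) = 11/23 ≈ 0.478.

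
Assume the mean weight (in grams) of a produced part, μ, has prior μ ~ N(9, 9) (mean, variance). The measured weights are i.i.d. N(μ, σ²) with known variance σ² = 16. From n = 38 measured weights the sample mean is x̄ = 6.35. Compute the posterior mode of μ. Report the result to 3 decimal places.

μ̂_MAP = 6.468

n = 38, x̄ = 6.35.
For a Normal prior and Normal likelihood with known variance, the posterior is Normal; its mode equals its mean, the precision-weighted average.
Prior precision 1/σ₀² = 1/9; data precision n/σ² = 38/16 = 2.375.
μ̂ = ((1/9)·9 + 2.375·6.35) / (1/9 + 2.375) = 16.08125/(179/72) = 23157/3580 ≈ 6.468.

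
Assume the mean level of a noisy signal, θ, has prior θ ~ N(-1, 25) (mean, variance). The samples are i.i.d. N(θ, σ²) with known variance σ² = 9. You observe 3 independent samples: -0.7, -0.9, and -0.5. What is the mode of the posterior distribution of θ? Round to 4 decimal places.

θ̂_MAP = -0.7321

n = 3; x̄ = ((-0.7) + (-0.9) + (-0.5))/3 = -2.1/3 = -0.7.
For a Normal prior and Normal likelihood with known variance, the posterior is Normal; its mode equals its mean, the precision-weighted average.
Prior precision 1/σ₀² = 1/25 = 0.04; data precision n/σ² = 3/9 = 1/3.
θ̂ = (0.04·(-1) + (1/3)·(-0.7)) / (0.04 + 1/3) = (-41/150)/(28/75) = -41/56 ≈ -0.7321.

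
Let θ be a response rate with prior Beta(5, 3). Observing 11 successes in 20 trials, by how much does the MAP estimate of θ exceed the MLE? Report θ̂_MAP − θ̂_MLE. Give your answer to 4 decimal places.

Posterior is Beta(16, 12); MAP = (16−1)/(28−2) = 15/26 ≈ 0.57692.
MLE ignores the prior: θ̂_MLE = k/n = 11/20 ≈ 0.55000.
Difference = 15/26 − 11/20 = 7/260 ≈ 0.0269.

MAP − MLE = 0.0269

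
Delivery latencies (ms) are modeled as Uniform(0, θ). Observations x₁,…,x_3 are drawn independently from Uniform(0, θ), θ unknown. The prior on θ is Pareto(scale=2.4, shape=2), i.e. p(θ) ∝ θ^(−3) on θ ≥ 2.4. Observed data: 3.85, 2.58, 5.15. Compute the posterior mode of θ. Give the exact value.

The Uniform(0, θ) likelihood is θ^(−n) for θ ≥ max(xᵢ), zero otherwise. Here max(xᵢ) = 5.15.
Posterior ∝ θ^(−3) · θ^(−3) = θ^(−6) on θ ≥ max(2.4, 5.15) = 5.15.
This density is strictly decreasing in θ, so the posterior mode lies at the lower boundary of the support.

θ̂_MAP = 5.15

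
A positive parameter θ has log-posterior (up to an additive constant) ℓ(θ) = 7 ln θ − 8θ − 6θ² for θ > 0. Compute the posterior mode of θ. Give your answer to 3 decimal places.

θ̂_MAP = 0.500

ℓ'(θ) = 7/θ − 8 − 12θ. Setting this to zero and multiplying by θ: 12θ² + 8θ − 7 = 0.
θ = (−8 + √(8² + 4·12·7)) / (2·12) = (−8 + √400) / 24 = (−8 + 20)/24 = 1/2.
ℓ''(θ) = −7/θ² − 12 < 0, confirming a maximum.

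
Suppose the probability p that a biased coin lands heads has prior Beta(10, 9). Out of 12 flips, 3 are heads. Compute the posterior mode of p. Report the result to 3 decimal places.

Prior: Beta(10, 9).
Data: 3 successes in 12 trials. The binomial likelihood contributes p^3(1−p)^9, so the posterior is Beta(10+3, 9+9) = Beta(13, 18).
For Beta(a, b) with a, b > 1 the mode is (a−1)/(a+b−2) = 12/29 ≈ 0.414.

p̂_MAP = 0.414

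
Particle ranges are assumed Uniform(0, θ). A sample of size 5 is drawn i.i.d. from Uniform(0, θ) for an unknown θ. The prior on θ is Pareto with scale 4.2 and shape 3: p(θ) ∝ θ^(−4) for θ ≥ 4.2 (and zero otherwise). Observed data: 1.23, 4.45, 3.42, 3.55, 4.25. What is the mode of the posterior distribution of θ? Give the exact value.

θ̂_MAP = 4.45

The Uniform(0, θ) likelihood is θ^(−n) for θ ≥ max(xᵢ), zero otherwise. Here max(xᵢ) = 4.45.
Posterior ∝ θ^(−4) · θ^(−5) = θ^(−9) on θ ≥ max(4.2, 4.45) = 4.45.
This density is strictly decreasing in θ, so the posterior mode lies at the lower boundary of the support.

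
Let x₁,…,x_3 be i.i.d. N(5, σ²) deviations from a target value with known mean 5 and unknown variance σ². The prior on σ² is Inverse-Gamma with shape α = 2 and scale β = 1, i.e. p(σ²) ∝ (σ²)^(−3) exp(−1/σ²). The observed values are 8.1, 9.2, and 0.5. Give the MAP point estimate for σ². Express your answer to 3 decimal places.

σ̂²_MAP = 5.500

Sum of squared deviations about the known mean: SS = (8.1−5)² + (9.2−5)² + (0.5−5)² = 47.5.
The Normal likelihood contributes (σ²)^(−n/2) exp(−SS/(2σ²)), so the posterior is Inverse-Gamma(α + n/2, β + SS/2) = Inverse-Gamma(3.5, 24.75).
The mode of Inverse-Gamma(a, b) is b/(a+1) = 24.75/4.5 ≈ 5.500.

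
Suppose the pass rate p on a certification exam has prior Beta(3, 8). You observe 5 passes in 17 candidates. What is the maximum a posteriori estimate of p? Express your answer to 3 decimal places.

Prior: Beta(3, 8).
Data: 5 successes in 17 trials. The binomial likelihood contributes p^5(1−p)^12, so the posterior is Beta(3+5, 8+12) = Beta(8, 20).
For Beta(a, b) with a, b > 1 the mode is (a−1)/(a+b−2) = 7/26 ≈ 0.269.

p̂_MAP = 0.269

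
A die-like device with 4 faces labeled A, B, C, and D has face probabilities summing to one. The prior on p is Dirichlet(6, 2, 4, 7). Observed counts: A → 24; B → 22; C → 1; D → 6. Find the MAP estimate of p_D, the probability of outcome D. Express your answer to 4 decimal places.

The posterior is Dirichlet(αᵢ + nᵢ) = Dirichlet(30, 24, 5, 13).
For a Dirichlet(a₁,…,a_K) with all aᵢ > 1, the mode has j-th component (aⱼ − 1)/(Σaᵢ − K).
Here Σaᵢ = 72 and K = 4, so p_D = (13 − 1)/(72 − 4) = 12/68 ≈ 0.1765.

MAP estimate of p_D = 0.1765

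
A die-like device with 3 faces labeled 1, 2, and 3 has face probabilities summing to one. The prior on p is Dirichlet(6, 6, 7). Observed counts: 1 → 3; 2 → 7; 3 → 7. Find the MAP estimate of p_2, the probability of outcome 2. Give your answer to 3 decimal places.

MAP estimate: 0.364

The posterior is Dirichlet(αᵢ + nᵢ) = Dirichlet(9, 13, 14).
For a Dirichlet(a₁,…,a_K) with all aᵢ > 1, the mode has j-th component (aⱼ − 1)/(Σaᵢ − K).
Here Σaᵢ = 36 and K = 3, so p_2 = (13 − 1)/(36 − 3) = 12/33 ≈ 0.364.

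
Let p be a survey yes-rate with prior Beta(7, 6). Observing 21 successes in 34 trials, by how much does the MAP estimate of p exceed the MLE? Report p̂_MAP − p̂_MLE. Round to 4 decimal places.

Posterior is Beta(28, 19); MAP = (28−1)/(47−2) = 27/45 ≈ 0.60000.
MLE ignores the prior: p̂_MLE = k/n = 21/34 ≈ 0.61765.
Difference = 27/45 − 21/34 = -3/170 ≈ -0.0176.

MAP − MLE = -0.0176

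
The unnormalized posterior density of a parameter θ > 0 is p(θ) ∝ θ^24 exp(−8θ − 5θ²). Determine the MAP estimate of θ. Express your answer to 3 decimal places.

θ̂_MAP = 1.200

ℓ'(θ) = 24/θ − 8 − 10θ. Setting this to zero and multiplying by θ: 10θ² + 8θ − 24 = 0.
θ = (−8 + √(8² + 4·10·24)) / (2·10) = (−8 + √1024) / 20 = (−8 + 32)/20 = 6/5.
ℓ''(θ) = −24/θ² − 10 < 0, confirming a maximum.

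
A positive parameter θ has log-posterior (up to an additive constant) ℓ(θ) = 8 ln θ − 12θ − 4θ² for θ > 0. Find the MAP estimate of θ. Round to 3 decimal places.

ℓ'(θ) = 8/θ − 12 − 8θ. Setting this to zero and multiplying by θ: 8θ² + 12θ − 8 = 0.
θ = (−12 + √(12² + 4·8·8)) / (2·8) = (−12 + √400) / 16 = (−12 + 20)/16 = 1/2.
ℓ''(θ) = −8/θ² − 8 < 0, confirming a maximum.

θ̂_MAP = 0.500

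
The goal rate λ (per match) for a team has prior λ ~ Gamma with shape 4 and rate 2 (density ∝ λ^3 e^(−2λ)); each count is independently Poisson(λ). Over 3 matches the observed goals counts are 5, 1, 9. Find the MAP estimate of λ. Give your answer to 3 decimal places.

λ̂_MAP = 3.600

Σxᵢ = 5+1+9 = 15, with n = 3.
Posterior ∝ λ^3e^(−2λ) · λ^15e^(−3λ) = λ^18e^(−5λ), i.e. Gamma(shape=19, rate=5).
The mode of a Gamma(a, b) with a ≥ 1 (shape–rate) is (a−1)/b = 18/5 ≈ 3.600.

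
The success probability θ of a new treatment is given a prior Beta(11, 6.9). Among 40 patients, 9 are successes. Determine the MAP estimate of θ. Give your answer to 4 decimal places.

Prior: Beta(11, 6.9).
Data: 9 successes in 40 trials. The binomial likelihood contributes θ^9(1−θ)^31, so the posterior is Beta(11+9, 6.9+31) = Beta(20, 37.9).
For Beta(a, b) with a, b > 1 the mode is (a−1)/(a+b−2) = 19/55.9 ≈ 0.3399.

θ̂_MAP = 0.3399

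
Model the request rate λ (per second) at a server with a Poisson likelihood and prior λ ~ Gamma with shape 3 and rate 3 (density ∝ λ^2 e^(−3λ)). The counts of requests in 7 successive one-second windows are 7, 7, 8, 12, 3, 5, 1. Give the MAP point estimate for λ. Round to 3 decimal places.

Σxᵢ = 7+7+8+12+3+5+1 = 43, with n = 7.
Posterior ∝ λ^2e^(−3λ) · λ^43e^(−7λ) = λ^45e^(−10λ), i.e. Gamma(shape=46, rate=10).
The mode of a Gamma(a, b) with a ≥ 1 (shape–rate) is (a−1)/b = 45/10 ≈ 4.500.

λ̂_MAP = 4.500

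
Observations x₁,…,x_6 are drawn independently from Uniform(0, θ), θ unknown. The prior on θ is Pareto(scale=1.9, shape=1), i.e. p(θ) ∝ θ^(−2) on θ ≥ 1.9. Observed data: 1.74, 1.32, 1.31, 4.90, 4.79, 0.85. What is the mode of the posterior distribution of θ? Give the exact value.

The Uniform(0, θ) likelihood is θ^(−n) for θ ≥ max(xᵢ), zero otherwise. Here max(xᵢ) = 4.90.
Posterior ∝ θ^(−2) · θ^(−6) = θ^(−8) on θ ≥ max(1.9, 4.90) = 4.90.
This density is strictly decreasing in θ, so the posterior mode lies at the lower boundary of the support.

θ̂_MAP = 4.90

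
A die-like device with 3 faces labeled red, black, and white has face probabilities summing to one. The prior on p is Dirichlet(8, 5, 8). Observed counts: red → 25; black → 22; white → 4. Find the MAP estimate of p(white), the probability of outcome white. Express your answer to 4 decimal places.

The posterior is Dirichlet(αᵢ + nᵢ) = Dirichlet(33, 27, 12).
For a Dirichlet(a₁,…,a_K) with all aᵢ > 1, the mode has j-th component (aⱼ − 1)/(Σaᵢ − K).
Here Σaᵢ = 72 and K = 3, so p(white) = (12 − 1)/(72 − 3) = 11/69 ≈ 0.1594.

MAP estimate of p(white) = 0.1594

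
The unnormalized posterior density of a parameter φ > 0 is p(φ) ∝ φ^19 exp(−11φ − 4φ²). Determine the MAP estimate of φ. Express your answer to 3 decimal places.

ℓ'(φ) = 19/φ − 11 − 8φ. Setting this to zero and multiplying by φ: 8φ² + 11φ − 19 = 0.
φ = (−11 + √(11² + 4·8·19)) / (2·8) = (−11 + √729) / 16 = (−11 + 27)/16 = 1.
ℓ''(φ) = −19/φ² − 8 < 0, confirming a maximum.

φ̂_MAP = 1.000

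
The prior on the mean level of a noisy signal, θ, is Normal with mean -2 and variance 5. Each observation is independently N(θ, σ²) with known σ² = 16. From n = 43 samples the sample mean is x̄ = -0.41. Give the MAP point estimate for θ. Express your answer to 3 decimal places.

n = 43, x̄ = -0.41.
For a Normal prior and Normal likelihood with known variance, the posterior is Normal; its mode equals its mean, the precision-weighted average.
Prior precision 1/σ₀² = 1/5 = 0.2; data precision n/σ² = 43/16 = 2.6875.
θ̂ = (0.2·(-2) + 2.6875·(-0.41)) / (0.2 + 2.6875) = (-1.501875)/2.8875 = -801/1540 ≈ -0.520.

θ̂_MAP = -0.520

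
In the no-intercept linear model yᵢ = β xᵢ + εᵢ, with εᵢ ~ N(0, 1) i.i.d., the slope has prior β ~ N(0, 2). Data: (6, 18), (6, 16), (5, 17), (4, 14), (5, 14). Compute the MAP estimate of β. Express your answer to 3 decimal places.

log p(β | y) = −Σ(yᵢ − βxᵢ)²/(2·1) − β²/(2·2) + const.
Setting the derivative to zero: Σxᵢ(yᵢ − βxᵢ)/1 − β/2 = 0, so β = Σxᵢyᵢ / (Σxᵢ² + σ²/τ²).
Σxᵢyᵢ = 6·18 + 6·16 + 5·17 + 4·14 + 5·14 = 415; Σxᵢ² = 138; σ²/τ² = 0.5.
β̂_MAP = 415 / (138 + 0.5) = 415/138.5 ≈ 2.996.

β̂_MAP = 2.996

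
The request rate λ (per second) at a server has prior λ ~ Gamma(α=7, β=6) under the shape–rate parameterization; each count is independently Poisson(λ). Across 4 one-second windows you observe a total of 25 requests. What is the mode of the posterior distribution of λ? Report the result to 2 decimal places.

Σxᵢ = 25, n = 4.
Posterior ∝ λ^6e^(−6λ) · λ^25e^(−4λ) = λ^31e^(−10λ), i.e. Gamma(shape=32, rate=10).
The mode of a Gamma(a, b) with a ≥ 1 (shape–rate) is (a−1)/b = 31/10 ≈ 3.10.

λ̂_MAP = 3.10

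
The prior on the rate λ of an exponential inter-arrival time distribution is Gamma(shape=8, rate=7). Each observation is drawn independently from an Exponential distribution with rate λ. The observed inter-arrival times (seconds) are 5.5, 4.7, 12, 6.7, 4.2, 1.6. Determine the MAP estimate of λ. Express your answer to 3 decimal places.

The Exponential(rate=λ) likelihood is ∝ λ^n e^(−λΣtᵢ). Here n = 6 and Σtᵢ = 5.5 + 4.7 + 12 + 6.7 + 4.2 + 1.6 = 34.7.
Posterior ∝ λ^7e^(−7λ) · λ^6e^(−34.7λ) = λ^13e^(−41.7λ), i.e. Gamma(14, 41.7).
Mode = (a−1)/b = 13/41.7 ≈ 0.312.

λ̂_MAP = 0.312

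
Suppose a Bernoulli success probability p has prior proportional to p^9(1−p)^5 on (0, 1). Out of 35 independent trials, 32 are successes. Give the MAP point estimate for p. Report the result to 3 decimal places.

The prior density ∝ p^9(1−p)^5 is the kernel of Beta(10, 6).
Data: 32 successes in 35 trials. The binomial likelihood contributes p^32(1−p)^3, so the posterior is Beta(10+32, 6+3) = Beta(42, 9).
For Beta(a, b) with a, b > 1 the mode is (a−1)/(a+b−2) = 41/49 ≈ 0.837.

p̂_MAP = 0.837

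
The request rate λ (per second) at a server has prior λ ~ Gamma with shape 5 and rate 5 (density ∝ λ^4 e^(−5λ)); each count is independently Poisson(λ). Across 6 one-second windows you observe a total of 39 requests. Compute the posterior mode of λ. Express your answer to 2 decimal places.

λ̂_MAP = 3.91

Σxᵢ = 39, n = 6.
Posterior ∝ λ^4e^(−5λ) · λ^39e^(−6λ) = λ^43e^(−11λ), i.e. Gamma(shape=44, rate=11).
The mode of a Gamma(a, b) with a ≥ 1 (shape–rate) is (a−1)/b = 43/11 ≈ 3.91.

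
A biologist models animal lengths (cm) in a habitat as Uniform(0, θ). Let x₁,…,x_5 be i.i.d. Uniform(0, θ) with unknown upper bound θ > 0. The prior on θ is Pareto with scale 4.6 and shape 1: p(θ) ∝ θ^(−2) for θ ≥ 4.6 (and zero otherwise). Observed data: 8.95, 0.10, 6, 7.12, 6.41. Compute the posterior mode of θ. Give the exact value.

θ̂_MAP = 8.95

The Uniform(0, θ) likelihood is θ^(−n) for θ ≥ max(xᵢ), zero otherwise. Here max(xᵢ) = 8.95.
Posterior ∝ θ^(−2) · θ^(−5) = θ^(−7) on θ ≥ max(4.6, 8.95) = 8.95.
This density is strictly decreasing in θ, so the posterior mode lies at the lower boundary of the support.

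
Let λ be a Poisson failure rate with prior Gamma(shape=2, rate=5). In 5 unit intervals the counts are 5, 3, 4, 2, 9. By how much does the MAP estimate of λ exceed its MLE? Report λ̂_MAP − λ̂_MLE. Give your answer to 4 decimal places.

Σxᵢ = 23. Posterior is Gamma(25, 10); MAP = (25−1)/10 = 24/10 ≈ 2.40000.
MLE = x̄ = 23/5 ≈ 4.60000.
Difference = 24/10 − 23/5 = -11/5 ≈ -2.2000.

MAP − MLE = -2.2000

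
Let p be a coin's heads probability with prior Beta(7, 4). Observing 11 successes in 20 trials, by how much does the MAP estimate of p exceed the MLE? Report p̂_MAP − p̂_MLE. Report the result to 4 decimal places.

MAP − MLE = 0.0362

Posterior is Beta(18, 13); MAP = (18−1)/(31−2) = 17/29 ≈ 0.58621.
MLE ignores the prior: p̂_MLE = k/n = 11/20 ≈ 0.55000.
Difference = 17/29 − 11/20 = 21/580 ≈ 0.0362.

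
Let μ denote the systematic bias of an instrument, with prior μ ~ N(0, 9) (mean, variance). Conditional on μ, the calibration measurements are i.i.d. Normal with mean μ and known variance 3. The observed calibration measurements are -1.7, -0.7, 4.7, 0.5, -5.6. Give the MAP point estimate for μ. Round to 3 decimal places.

μ̂_MAP = -0.525

n = 5; x̄ = ((-1.7) + (-0.7) + 4.7 + 0.5 + (-5.6))/5 = -2.8/5 = -0.56.
For a Normal prior and Normal likelihood with known variance, the posterior is Normal; its mode equals its mean, the precision-weighted average.
Prior precision 1/σ₀² = 1/9; data precision n/σ² = 5/3.
μ̂ = ((1/9)·0 + (5/3)·(-0.56)) / (1/9 + 5/3) = (-14/15)/(16/9) = -0.525.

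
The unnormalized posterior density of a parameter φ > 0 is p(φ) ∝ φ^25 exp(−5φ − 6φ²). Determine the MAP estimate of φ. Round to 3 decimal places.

ℓ'(φ) = 25/φ − 5 − 12φ. Setting this to zero and multiplying by φ: 12φ² + 5φ − 25 = 0.
φ = (−5 + √(5² + 4·12·25)) / (2·12) = (−5 + √1225) / 24 = (−5 + 35)/24 = 5/4.
ℓ''(φ) = −25/φ² − 12 < 0, confirming a maximum.

φ̂_MAP = 1.250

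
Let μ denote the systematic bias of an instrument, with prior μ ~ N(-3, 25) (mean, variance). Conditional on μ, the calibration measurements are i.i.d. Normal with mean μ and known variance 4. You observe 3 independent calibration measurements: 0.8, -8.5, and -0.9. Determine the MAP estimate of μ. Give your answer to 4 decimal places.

n = 3; x̄ = (0.8 + (-8.5) + (-0.9))/3 = -8.6/3 = -43/15 ≈ -2.8667.
For a Normal prior and Normal likelihood with known variance, the posterior is Normal; its mode equals its mean, the precision-weighted average.
Prior precision 1/σ₀² = 1/25 = 0.04; data precision n/σ² = 3/4 = 0.75.
μ̂ = (0.04·(-3) + 0.75·(-43/15)) / (0.04 + 0.75) = (-2.27)/0.79 = -227/79 ≈ -2.8734.

μ̂_MAP = -2.8734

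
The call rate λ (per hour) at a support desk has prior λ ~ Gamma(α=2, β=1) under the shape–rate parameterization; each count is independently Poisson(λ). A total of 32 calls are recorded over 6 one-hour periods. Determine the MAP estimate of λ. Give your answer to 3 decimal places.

λ̂_MAP = 4.714

Σxᵢ = 32, n = 6.
Posterior ∝ λe^(−1λ) · λ^32e^(−6λ) = λ^33e^(−7λ), i.e. Gamma(shape=34, rate=7).
The mode of a Gamma(a, b) with a ≥ 1 (shape–rate) is (a−1)/b = 33/7 ≈ 4.714.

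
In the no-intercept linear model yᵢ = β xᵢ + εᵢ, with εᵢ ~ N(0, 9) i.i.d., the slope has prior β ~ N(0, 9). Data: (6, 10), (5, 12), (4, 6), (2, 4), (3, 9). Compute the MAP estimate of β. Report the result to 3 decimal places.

β̂_MAP = 1.967

log p(β | y) = −Σ(yᵢ − βxᵢ)²/(2·9) − β²/(2·9) + const.
Setting the derivative to zero: Σxᵢ(yᵢ − βxᵢ)/9 − β/9 = 0, so β = Σxᵢyᵢ / (Σxᵢ² + σ²/τ²).
Σxᵢyᵢ = 6·10 + 5·12 + 4·6 + 2·4 + 3·9 = 179; Σxᵢ² = 90; σ²/τ² = 1.
β̂_MAP = 179 / (90 + 1) = 179/91 ≈ 1.967.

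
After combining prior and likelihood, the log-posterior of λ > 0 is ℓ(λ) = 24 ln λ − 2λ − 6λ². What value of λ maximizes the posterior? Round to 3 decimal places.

λ̂_MAP = 1.333

ℓ'(λ) = 24/λ − 2 − 12λ. Setting this to zero and multiplying by λ: 12λ² + 2λ − 24 = 0.
λ = (−2 + √(2² + 4·12·24)) / (2·12) = (−2 + √1156) / 24 = (−2 + 34)/24 = 4/3.
ℓ''(λ) = −24/λ² − 12 < 0, confirming a maximum.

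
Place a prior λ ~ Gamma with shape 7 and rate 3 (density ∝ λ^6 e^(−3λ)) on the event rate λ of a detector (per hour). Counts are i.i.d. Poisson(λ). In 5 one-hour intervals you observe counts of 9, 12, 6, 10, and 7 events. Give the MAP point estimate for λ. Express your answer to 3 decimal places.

λ̂_MAP = 6.250

Σxᵢ = 9+12+6+10+7 = 44, with n = 5.
Posterior ∝ λ^6e^(−3λ) · λ^44e^(−5λ) = λ^50e^(−8λ), i.e. Gamma(shape=51, rate=8).
The mode of a Gamma(a, b) with a ≥ 1 (shape–rate) is (a−1)/b = 50/8 ≈ 6.250.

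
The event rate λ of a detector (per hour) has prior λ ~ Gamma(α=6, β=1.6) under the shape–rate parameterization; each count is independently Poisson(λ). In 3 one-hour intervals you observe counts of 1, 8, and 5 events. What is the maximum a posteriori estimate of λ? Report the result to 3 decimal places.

Σxᵢ = 1+8+5 = 14, with n = 3.
Posterior ∝ λ^5e^(−1.6λ) · λ^14e^(−3λ) = λ^19e^(−4.6λ), i.e. Gamma(shape=20, rate=4.6).
The mode of a Gamma(a, b) with a ≥ 1 (shape–rate) is (a−1)/b = 19/4.6 ≈ 4.130.

λ̂_MAP = 4.130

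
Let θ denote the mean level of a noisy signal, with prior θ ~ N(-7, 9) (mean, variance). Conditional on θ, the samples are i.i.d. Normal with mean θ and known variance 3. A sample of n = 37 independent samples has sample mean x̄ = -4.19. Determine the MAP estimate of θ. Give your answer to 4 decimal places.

θ̂_MAP = -4.2151

n = 37, x̄ = -4.19.
For a Normal prior and Normal likelihood with known variance, the posterior is Normal; its mode equals its mean, the precision-weighted average.
Prior precision 1/σ₀² = 1/9; data precision n/σ² = 37/3.
θ̂ = ((1/9)·(-7) + (37/3)·(-4.19)) / (1/9 + 37/3) = (-47209/900)/(112/9) = -47209/11200 ≈ -4.2151.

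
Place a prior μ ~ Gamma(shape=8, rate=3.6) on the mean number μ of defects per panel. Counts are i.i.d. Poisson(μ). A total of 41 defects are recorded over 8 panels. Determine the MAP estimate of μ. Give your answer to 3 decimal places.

μ̂_MAP = 4.138

Σxᵢ = 41, n = 8.
Posterior ∝ μ^7e^(−3.6μ) · μ^41e^(−8μ) = μ^48e^(−11.6μ), i.e. Gamma(shape=49, rate=11.6).
The mode of a Gamma(a, b) with a ≥ 1 (shape–rate) is (a−1)/b = 48/11.6 ≈ 4.138.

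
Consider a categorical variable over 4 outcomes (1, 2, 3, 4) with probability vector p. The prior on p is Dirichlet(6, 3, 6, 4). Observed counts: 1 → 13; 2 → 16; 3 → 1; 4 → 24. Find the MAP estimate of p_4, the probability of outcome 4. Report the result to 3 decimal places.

The posterior is Dirichlet(αᵢ + nᵢ) = Dirichlet(19, 19, 7, 28).
For a Dirichlet(a₁,…,a_K) with all aᵢ > 1, the mode has j-th component (aⱼ − 1)/(Σaᵢ − K).
Here Σaᵢ = 73 and K = 4, so p_4 = (28 − 1)/(73 − 4) = 27/69 ≈ 0.391.

MAP estimate: 0.391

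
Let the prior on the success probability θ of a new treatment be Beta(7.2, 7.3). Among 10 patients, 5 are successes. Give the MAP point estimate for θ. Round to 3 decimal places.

θ̂_MAP = 0.498

Prior: Beta(7.2, 7.3).
Data: 5 successes in 10 trials. The binomial likelihood contributes θ^5(1−θ)^5, so the posterior is Beta(7.2+5, 7.3+5) = Beta(12.2, 12.3).
For Beta(a, b) with a, b > 1 the mode is (a−1)/(a+b−2) = 11.2/22.5 ≈ 0.498.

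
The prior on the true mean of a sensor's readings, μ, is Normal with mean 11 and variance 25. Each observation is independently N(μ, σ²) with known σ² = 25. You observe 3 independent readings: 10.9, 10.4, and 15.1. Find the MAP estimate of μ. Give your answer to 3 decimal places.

μ̂_MAP = 11.850

n = 3; x̄ = (10.9 + 10.4 + 15.1)/3 = 36.4/3 = 182/15 ≈ 12.1333.
For a Normal prior and Normal likelihood with known variance, the posterior is Normal; its mode equals its mean, the precision-weighted average.
Prior precision 1/σ₀² = 1/25 = 0.04; data precision n/σ² = 3/25 = 0.12.
μ̂ = (0.04·11 + 0.12·(182/15)) / (0.04 + 0.12) = 1.896/0.16 = 11.850.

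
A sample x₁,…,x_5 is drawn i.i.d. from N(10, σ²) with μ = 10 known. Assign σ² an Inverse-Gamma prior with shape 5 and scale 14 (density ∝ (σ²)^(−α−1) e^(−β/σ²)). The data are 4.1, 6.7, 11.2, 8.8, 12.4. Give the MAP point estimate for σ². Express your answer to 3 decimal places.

Sum of squared deviations about the known mean: SS = (4.1−10)² + (6.7−10)² + (11.2−10)² + (8.8−10)² + (12.4−10)² = 54.34.
The Normal likelihood contributes (σ²)^(−n/2) exp(−SS/(2σ²)), so the posterior is Inverse-Gamma(α + n/2, β + SS/2) = Inverse-Gamma(7.5, 41.17).
The mode of Inverse-Gamma(a, b) is b/(a+1) = 41.17/8.5 ≈ 4.844.

σ̂²_MAP = 4.844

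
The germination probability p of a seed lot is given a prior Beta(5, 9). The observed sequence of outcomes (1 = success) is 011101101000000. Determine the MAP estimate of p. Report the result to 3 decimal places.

p̂_MAP = 0.370

Prior: Beta(5, 9).
Data: 6 successes in 15 trials (from the sequence). The binomial likelihood contributes p^6(1−p)^9, so the posterior is Beta(5+6, 9+9) = Beta(11, 18).
For Beta(a, b) with a, b > 1 the mode is (a−1)/(a+b−2) = 10/27 ≈ 0.370.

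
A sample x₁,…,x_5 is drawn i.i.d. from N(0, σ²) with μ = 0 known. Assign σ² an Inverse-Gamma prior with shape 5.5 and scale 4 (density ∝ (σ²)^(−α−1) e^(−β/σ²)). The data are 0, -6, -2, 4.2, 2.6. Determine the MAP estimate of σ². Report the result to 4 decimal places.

Sum of squared deviations about the known mean: SS = (0−0)² + (-6−0)² + (-2−0)² + (4.2−0)² + (2.6−0)² = 64.4.
The Normal likelihood contributes (σ²)^(−n/2) exp(−SS/(2σ²)), so the posterior is Inverse-Gamma(α + n/2, β + SS/2) = Inverse-Gamma(8, 36.2).
The mode of Inverse-Gamma(a, b) is b/(a+1) = 36.2/9 ≈ 4.0222.

σ̂²_MAP = 4.0222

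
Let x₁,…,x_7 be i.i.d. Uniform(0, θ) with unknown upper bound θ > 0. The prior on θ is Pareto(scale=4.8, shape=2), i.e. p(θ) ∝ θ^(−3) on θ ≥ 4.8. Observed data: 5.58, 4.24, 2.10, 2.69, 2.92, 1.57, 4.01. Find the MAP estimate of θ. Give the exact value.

The Uniform(0, θ) likelihood is θ^(−n) for θ ≥ max(xᵢ), zero otherwise. Here max(xᵢ) = 5.58.
Posterior ∝ θ^(−3) · θ^(−7) = θ^(−10) on θ ≥ max(4.8, 5.58) = 5.58.
This density is strictly decreasing in θ, so the posterior mode lies at the lower boundary of the support.

θ̂_MAP = 5.58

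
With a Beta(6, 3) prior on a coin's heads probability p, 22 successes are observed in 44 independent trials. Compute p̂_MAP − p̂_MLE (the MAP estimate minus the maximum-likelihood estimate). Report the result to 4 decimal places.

Posterior is Beta(28, 25); MAP = (28−1)/(53−2) = 27/51 ≈ 0.52941.
MLE ignores the prior: p̂_MLE = k/n = 22/44 ≈ 0.50000.
Difference = 27/51 − 22/44 = 1/34 ≈ 0.0294.

MAP − MLE = 0.0294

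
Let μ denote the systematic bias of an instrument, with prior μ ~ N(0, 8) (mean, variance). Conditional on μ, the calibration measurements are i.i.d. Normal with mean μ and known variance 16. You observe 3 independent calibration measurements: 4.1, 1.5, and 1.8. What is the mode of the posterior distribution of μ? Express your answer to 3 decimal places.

μ̂_MAP = 1.480

n = 3; x̄ = (4.1 + 1.5 + 1.8)/3 = 7.4/3 = 37/15 ≈ 2.4667.
For a Normal prior and Normal likelihood with known variance, the posterior is Normal; its mode equals its mean, the precision-weighted average.
Prior precision 1/σ₀² = 1/8 = 0.125; data precision n/σ² = 3/16 = 0.1875.
μ̂ = (0.125·0 + 0.1875·(37/15)) / (0.125 + 0.1875) = 0.4625/0.3125 = 1.480.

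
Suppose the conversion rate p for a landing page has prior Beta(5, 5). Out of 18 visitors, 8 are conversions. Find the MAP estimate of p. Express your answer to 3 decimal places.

Prior: Beta(5, 5).
Data: 8 successes in 18 trials. The binomial likelihood contributes p^8(1−p)^10, so the posterior is Beta(5+8, 5+10) = Beta(13, 15).
For Beta(a, b) with a, b > 1 the mode is (a−1)/(a+b−2) = 12/26 ≈ 0.462.

p̂_MAP = 0.462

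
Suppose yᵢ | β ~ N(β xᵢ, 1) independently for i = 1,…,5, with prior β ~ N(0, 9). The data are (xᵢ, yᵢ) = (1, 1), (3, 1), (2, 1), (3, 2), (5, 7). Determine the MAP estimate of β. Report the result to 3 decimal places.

β̂_MAP = 0.977

log p(β | y) = −Σ(yᵢ − βxᵢ)²/(2·1) − β²/(2·9) + const.
Setting the derivative to zero: Σxᵢ(yᵢ − βxᵢ)/1 − β/9 = 0, so β = Σxᵢyᵢ / (Σxᵢ² + σ²/τ²).
Σxᵢyᵢ = 1·1 + 3·1 + 2·1 + 3·2 + 5·7 = 47; Σxᵢ² = 48; σ²/τ² = 1/9.
β̂_MAP = 47 / (48 + 1/9) = 47/(433/9) = 423/433 ≈ 0.977.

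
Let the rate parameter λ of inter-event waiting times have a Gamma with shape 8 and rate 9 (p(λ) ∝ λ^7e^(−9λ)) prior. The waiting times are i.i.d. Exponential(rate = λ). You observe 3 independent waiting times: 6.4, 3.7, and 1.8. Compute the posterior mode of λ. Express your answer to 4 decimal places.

λ̂_MAP = 0.4785

The Exponential(rate=λ) likelihood is ∝ λ^n e^(−λΣtᵢ). Here n = 3 and Σtᵢ = 6.4 + 3.7 + 1.8 = 11.9.
Posterior ∝ λ^7e^(−9λ) · λ^3e^(−11.9λ) = λ^10e^(−20.9λ), i.e. Gamma(11, 20.9).
Mode = (a−1)/b = 10/20.9 ≈ 0.4785.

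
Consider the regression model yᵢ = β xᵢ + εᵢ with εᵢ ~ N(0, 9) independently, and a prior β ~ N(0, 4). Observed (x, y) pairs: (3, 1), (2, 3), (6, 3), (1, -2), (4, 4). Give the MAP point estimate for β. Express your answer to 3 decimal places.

β̂_MAP = 0.601

log p(β | y) = −Σ(yᵢ − βxᵢ)²/(2·9) − β²/(2·4) + const.
Setting the derivative to zero: Σxᵢ(yᵢ − βxᵢ)/9 − β/4 = 0, so β = Σxᵢyᵢ / (Σxᵢ² + σ²/τ²).
Σxᵢyᵢ = 3·1 + 2·3 + 6·3 + 1·(-2) + 4·4 = 41; Σxᵢ² = 66; σ²/τ² = 2.25.
β̂_MAP = 41 / (66 + 2.25) = 41/68.25 ≈ 0.601.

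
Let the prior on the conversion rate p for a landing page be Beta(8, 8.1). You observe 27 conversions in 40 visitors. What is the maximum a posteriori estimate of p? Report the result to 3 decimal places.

Prior: Beta(8, 8.1).
Data: 27 successes in 40 trials. The binomial likelihood contributes p^27(1−p)^13, so the posterior is Beta(8+27, 8.1+13) = Beta(35, 21.1).
For Beta(a, b) with a, b > 1 the mode is (a−1)/(a+b−2) = 34/54.1 ≈ 0.628.

p̂_MAP = 0.628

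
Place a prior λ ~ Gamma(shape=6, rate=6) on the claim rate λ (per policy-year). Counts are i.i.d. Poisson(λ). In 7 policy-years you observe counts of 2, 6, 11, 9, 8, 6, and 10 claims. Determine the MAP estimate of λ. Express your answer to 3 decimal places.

λ̂_MAP = 4.385

Σxᵢ = 2+6+11+9+8+6+10 = 52, with n = 7.
Posterior ∝ λ^5e^(−6λ) · λ^52e^(−7λ) = λ^57e^(−13λ), i.e. Gamma(shape=58, rate=13).
The mode of a Gamma(a, b) with a ≥ 1 (shape–rate) is (a−1)/b = 57/13 ≈ 4.385.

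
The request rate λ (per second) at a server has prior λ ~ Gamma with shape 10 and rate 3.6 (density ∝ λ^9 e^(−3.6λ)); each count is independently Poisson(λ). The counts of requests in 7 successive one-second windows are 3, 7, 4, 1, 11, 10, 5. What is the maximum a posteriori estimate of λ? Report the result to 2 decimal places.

λ̂_MAP = 4.72

Σxᵢ = 3+7+4+1+11+10+5 = 41, with n = 7.
Posterior ∝ λ^9e^(−3.6λ) · λ^41e^(−7λ) = λ^50e^(−10.6λ), i.e. Gamma(shape=51, rate=10.6).
The mode of a Gamma(a, b) with a ≥ 1 (shape–rate) is (a−1)/b = 50/10.6 ≈ 4.72.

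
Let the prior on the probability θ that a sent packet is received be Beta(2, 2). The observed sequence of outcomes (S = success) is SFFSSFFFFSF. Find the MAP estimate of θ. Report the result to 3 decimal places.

Prior: Beta(2, 2).
Data: 4 successes in 11 trials (from the sequence). The binomial likelihood contributes θ^4(1−θ)^7, so the posterior is Beta(2+4, 2+7) = Beta(6, 9).
For Beta(a, b) with a, b > 1 the mode is (a−1)/(a+b−2) = 5/13 ≈ 0.385.

θ̂_MAP = 0.385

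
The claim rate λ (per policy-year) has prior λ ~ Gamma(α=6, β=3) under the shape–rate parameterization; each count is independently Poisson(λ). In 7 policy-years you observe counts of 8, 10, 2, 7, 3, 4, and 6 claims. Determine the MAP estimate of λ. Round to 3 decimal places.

λ̂_MAP = 4.500

Σxᵢ = 8+10+2+7+3+4+6 = 40, with n = 7.
Posterior ∝ λ^5e^(−3λ) · λ^40e^(−7λ) = λ^45e^(−10λ), i.e. Gamma(shape=46, rate=10).
The mode of a Gamma(a, b) with a ≥ 1 (shape–rate) is (a−1)/b = 45/10 ≈ 4.500.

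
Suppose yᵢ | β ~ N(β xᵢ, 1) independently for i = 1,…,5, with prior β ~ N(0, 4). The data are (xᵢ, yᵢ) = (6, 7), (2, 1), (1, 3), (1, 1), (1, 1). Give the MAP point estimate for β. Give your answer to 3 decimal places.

log p(β | y) = −Σ(yᵢ − βxᵢ)²/(2·1) − β²/(2·4) + const.
Setting the derivative to zero: Σxᵢ(yᵢ − βxᵢ)/1 − β/4 = 0, so β = Σxᵢyᵢ / (Σxᵢ² + σ²/τ²).
Σxᵢyᵢ = 6·7 + 2·1 + 1·3 + 1·1 + 1·1 = 49; Σxᵢ² = 43; σ²/τ² = 0.25.
β̂_MAP = 49 / (43 + 0.25) = 49/43.25 ≈ 1.133.

β̂_MAP = 1.133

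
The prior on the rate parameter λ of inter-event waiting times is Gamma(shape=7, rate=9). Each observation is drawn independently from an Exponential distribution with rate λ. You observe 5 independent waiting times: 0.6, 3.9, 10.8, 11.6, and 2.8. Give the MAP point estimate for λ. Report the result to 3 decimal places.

The Exponential(rate=λ) likelihood is ∝ λ^n e^(−λΣtᵢ). Here n = 5 and Σtᵢ = 0.6 + 3.9 + 10.8 + 11.6 + 2.8 = 29.7.
Posterior ∝ λ^6e^(−9λ) · λ^5e^(−29.7λ) = λ^11e^(−38.7λ), i.e. Gamma(12, 38.7).
Mode = (a−1)/b = 11/38.7 ≈ 0.284.

λ̂_MAP = 0.284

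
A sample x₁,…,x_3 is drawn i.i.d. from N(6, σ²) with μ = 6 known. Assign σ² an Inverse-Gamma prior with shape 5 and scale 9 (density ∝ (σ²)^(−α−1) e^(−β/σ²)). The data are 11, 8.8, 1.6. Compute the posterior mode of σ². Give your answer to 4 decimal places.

Sum of squared deviations about the known mean: SS = (11−6)² + (8.8−6)² + (1.6−6)² = 52.2.
The Normal likelihood contributes (σ²)^(−n/2) exp(−SS/(2σ²)), so the posterior is Inverse-Gamma(α + n/2, β + SS/2) = Inverse-Gamma(6.5, 35.1).
The mode of Inverse-Gamma(a, b) is b/(a+1) = 35.1/7.5 ≈ 4.6800.

σ̂²_MAP = 4.6800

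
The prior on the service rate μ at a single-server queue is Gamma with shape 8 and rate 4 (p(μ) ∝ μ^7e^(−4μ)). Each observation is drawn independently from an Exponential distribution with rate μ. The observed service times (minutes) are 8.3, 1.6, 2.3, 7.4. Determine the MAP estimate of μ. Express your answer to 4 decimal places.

μ̂_MAP = 0.4661

The Exponential(rate=μ) likelihood is ∝ μ^n e^(−μΣtᵢ). Here n = 4 and Σtᵢ = 8.3 + 1.6 + 2.3 + 7.4 = 19.6.
Posterior ∝ μ^7e^(−4μ) · μ^4e^(−19.6μ) = μ^11e^(−23.6μ), i.e. Gamma(12, 23.6).
Mode = (a−1)/b = 11/23.6 ≈ 0.4661.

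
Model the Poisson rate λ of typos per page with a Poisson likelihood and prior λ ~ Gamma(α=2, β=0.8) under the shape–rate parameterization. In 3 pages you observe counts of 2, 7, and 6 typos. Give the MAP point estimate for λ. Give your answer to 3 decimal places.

λ̂_MAP = 4.211

Σxᵢ = 2+7+6 = 15, with n = 3.
Posterior ∝ λe^(−0.8λ) · λ^15e^(−3λ) = λ^16e^(−3.8λ), i.e. Gamma(shape=17, rate=3.8).
The mode of a Gamma(a, b) with a ≥ 1 (shape–rate) is (a−1)/b = 16/3.8 ≈ 4.211.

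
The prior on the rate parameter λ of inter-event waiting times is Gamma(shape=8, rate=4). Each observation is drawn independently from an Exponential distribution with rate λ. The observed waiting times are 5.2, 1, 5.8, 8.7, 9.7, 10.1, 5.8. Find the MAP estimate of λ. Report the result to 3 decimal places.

The Exponential(rate=λ) likelihood is ∝ λ^n e^(−λΣtᵢ). Here n = 7 and Σtᵢ = 5.2 + 1 + 5.8 + 8.7 + 9.7 + 10.1 + 5.8 = 46.3.
Posterior ∝ λ^7e^(−4λ) · λ^7e^(−46.3λ) = λ^14e^(−50.3λ), i.e. Gamma(15, 50.3).
Mode = (a−1)/b = 14/50.3 ≈ 0.278.

λ̂_MAP = 0.278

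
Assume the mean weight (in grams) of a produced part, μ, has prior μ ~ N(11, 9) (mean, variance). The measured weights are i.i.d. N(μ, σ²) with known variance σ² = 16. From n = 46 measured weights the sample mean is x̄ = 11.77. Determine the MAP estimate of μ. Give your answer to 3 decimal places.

n = 46, x̄ = 11.77.
For a Normal prior and Normal likelihood with known variance, the posterior is Normal; its mode equals its mean, the precision-weighted average.
Prior precision 1/σ₀² = 1/9; data precision n/σ² = 46/16 = 2.875.
μ̂ = ((1/9)·11 + 2.875·11.77) / (1/9 + 2.875) = (252439/7200)/(215/72) = 252439/21500 ≈ 11.741.

μ̂_MAP = 11.741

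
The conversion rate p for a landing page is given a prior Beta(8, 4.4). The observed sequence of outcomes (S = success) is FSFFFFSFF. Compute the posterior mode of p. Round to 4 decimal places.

Prior: Beta(8, 4.4).
Data: 2 successes in 9 trials (from the sequence). The binomial likelihood contributes p^2(1−p)^7, so the posterior is Beta(8+2, 4.4+7) = Beta(10, 11.4).
For Beta(a, b) with a, b > 1 the mode is (a−1)/(a+b−2) = 9/19.4 ≈ 0.4639.

p̂_MAP = 0.4639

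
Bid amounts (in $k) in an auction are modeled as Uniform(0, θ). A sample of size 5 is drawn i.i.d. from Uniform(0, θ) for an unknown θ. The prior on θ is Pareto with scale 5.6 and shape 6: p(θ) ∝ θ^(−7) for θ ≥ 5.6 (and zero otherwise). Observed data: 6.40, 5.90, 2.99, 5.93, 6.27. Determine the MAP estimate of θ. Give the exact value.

θ̂_MAP = 6.40

The Uniform(0, θ) likelihood is θ^(−n) for θ ≥ max(xᵢ), zero otherwise. Here max(xᵢ) = 6.40.
Posterior ∝ θ^(−7) · θ^(−5) = θ^(−12) on θ ≥ max(5.6, 6.40) = 6.40.
This density is strictly decreasing in θ, so the posterior mode lies at the lower boundary of the support.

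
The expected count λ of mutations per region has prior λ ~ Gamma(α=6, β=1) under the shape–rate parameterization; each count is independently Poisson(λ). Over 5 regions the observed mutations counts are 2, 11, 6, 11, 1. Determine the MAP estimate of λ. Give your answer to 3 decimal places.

λ̂_MAP = 6.000

Σxᵢ = 2+11+6+11+1 = 31, with n = 5.
Posterior ∝ λ^5e^(−1λ) · λ^31e^(−5λ) = λ^36e^(−6λ), i.e. Gamma(shape=37, rate=6).
The mode of a Gamma(a, b) with a ≥ 1 (shape–rate) is (a−1)/b = 36/6 ≈ 6.000.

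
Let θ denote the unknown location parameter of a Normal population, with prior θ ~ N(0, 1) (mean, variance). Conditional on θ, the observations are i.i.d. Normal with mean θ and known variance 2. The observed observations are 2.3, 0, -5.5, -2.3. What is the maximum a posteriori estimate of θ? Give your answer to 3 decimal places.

n = 4; x̄ = (2.3 + 0 + (-5.5) + (-2.3))/4 = -5.5/4 = -1.375.
For a Normal prior and Normal likelihood with known variance, the posterior is Normal; its mode equals its mean, the precision-weighted average.
Prior precision 1/σ₀² = 1/1 = 1; data precision n/σ² = 4/2 = 2.
θ̂ = (1·0 + 2·(-1.375)) / (1 + 2) = (-2.75)/3 = -11/12 ≈ -0.917.

θ̂_MAP = -0.917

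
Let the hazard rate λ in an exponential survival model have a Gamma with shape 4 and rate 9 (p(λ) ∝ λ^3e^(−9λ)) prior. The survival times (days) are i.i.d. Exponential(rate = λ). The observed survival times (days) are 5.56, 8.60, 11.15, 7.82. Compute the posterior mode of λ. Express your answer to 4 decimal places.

λ̂_MAP = 0.1662

The Exponential(rate=λ) likelihood is ∝ λ^n e^(−λΣtᵢ). Here n = 4 and Σtᵢ = 5.56 + 8.60 + 11.15 + 7.82 = 33.13.
Posterior ∝ λ^3e^(−9λ) · λ^4e^(−33.13λ) = λ^7e^(−42.13λ), i.e. Gamma(8, 42.13).
Mode = (a−1)/b = 7/42.13 ≈ 0.1662.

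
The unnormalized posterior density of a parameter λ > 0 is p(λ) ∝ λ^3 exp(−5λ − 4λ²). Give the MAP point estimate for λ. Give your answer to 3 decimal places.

ℓ'(λ) = 3/λ − 5 − 8λ. Setting this to zero and multiplying by λ: 8λ² + 5λ − 3 = 0.
λ = (−5 + √(5² + 4·8·3)) / (2·8) = (−5 + √121) / 16 = (−5 + 11)/16 = 3/8.
ℓ''(λ) = −3/λ² − 8 < 0, confirming a maximum.

λ̂_MAP = 0.375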